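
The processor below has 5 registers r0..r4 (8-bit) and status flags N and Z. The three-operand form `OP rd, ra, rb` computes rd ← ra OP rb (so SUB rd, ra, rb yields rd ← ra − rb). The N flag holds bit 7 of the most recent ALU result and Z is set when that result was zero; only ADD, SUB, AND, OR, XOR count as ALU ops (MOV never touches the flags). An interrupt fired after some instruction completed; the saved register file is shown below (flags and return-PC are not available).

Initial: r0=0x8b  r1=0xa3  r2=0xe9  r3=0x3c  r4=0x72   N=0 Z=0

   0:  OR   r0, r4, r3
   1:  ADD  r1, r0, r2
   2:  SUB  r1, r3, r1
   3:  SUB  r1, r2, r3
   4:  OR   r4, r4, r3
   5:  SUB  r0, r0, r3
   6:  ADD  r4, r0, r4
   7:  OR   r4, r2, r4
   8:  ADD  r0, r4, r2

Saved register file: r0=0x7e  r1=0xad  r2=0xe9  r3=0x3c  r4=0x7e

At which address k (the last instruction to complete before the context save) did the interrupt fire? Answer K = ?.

after  0: r0=0x7e r1=0xa3 r2=0xe9 r3=0x3c r4=0x72  N=0 Z=0
after  1: r0=0x7e r1=0x67 r2=0xe9 r3=0x3c r4=0x72  N=0 Z=0
after  2: r0=0x7e r1=0xd5 r2=0xe9 r3=0x3c r4=0x72  N=1 Z=0
after  3: r0=0x7e r1=0xad r2=0xe9 r3=0x3c r4=0x72  N=1 Z=0
after  4: r0=0x7e r1=0xad r2=0xe9 r3=0x3c r4=0x7e  N=0 Z=0
-- IRQ taken; context saved, return-PC = 5 --

K = 4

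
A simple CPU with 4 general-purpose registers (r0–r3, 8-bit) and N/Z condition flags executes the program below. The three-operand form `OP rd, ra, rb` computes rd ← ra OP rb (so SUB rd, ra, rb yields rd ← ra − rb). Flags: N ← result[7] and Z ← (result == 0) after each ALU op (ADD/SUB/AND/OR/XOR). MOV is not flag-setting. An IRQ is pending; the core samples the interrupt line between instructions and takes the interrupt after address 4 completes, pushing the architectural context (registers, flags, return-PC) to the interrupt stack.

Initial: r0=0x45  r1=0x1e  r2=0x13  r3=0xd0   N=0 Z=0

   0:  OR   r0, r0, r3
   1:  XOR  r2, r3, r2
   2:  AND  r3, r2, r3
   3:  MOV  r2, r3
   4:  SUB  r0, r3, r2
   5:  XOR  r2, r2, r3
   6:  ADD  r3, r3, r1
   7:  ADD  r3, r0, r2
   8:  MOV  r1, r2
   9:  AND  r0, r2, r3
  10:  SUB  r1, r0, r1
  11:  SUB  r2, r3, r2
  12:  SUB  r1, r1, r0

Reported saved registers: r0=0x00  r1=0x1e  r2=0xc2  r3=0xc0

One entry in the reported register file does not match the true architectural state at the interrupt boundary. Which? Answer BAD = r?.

after  0: r0=0xd5 r1=0x1e r2=0x13 r3=0xd0  N=1 Z=0
after  1: r0=0xd5 r1=0x1e r2=0xc3 r3=0xd0  N=1 Z=0
after  2: r0=0xd5 r1=0x1e r2=0xc3 r3=0xc0  N=1 Z=0
after  3: r0=0xd5 r1=0x1e r2=0xc0 r3=0xc0  N=1 Z=0
after  4: r0=0x00 r1=0x1e r2=0xc0 r3=0xc0  N=0 Z=1
-- IRQ taken; context saved, return-PC = 5 --
mismatch: r2: reported 0xc2 vs actual 0xc0

BAD = r2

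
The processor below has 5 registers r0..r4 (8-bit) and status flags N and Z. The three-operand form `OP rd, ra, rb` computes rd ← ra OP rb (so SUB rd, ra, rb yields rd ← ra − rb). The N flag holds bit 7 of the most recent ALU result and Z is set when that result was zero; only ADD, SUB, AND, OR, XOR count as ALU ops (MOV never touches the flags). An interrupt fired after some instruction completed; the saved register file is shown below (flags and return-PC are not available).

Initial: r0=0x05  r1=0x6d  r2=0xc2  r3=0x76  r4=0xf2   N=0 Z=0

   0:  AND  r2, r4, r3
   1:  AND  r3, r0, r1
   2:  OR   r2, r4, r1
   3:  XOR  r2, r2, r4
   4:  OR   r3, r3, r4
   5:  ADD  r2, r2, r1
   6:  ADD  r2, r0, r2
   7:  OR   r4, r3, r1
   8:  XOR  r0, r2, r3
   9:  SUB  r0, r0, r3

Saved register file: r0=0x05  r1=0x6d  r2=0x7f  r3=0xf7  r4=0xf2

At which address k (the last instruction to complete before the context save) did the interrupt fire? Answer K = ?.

after  0: r0=0x05 r1=0x6d r2=0x72 r3=0x76 r4=0xf2  N=0 Z=0
after  1: r0=0x05 r1=0x6d r2=0x72 r3=0x05 r4=0xf2  N=0 Z=0
after  2: r0=0x05 r1=0x6d r2=0xff r3=0x05 r4=0xf2  N=1 Z=0
after  3: r0=0x05 r1=0x6d r2=0x0d r3=0x05 r4=0xf2  N=0 Z=0
after  4: r0=0x05 r1=0x6d r2=0x0d r3=0xf7 r4=0xf2  N=1 Z=0
after  5: r0=0x05 r1=0x6d r2=0x7a r3=0xf7 r4=0xf2  N=0 Z=0
after  6: r0=0x05 r1=0x6d r2=0x7f r3=0xf7 r4=0xf2  N=0 Z=0
-- IRQ taken; context saved, return-PC = 7 --

K = 6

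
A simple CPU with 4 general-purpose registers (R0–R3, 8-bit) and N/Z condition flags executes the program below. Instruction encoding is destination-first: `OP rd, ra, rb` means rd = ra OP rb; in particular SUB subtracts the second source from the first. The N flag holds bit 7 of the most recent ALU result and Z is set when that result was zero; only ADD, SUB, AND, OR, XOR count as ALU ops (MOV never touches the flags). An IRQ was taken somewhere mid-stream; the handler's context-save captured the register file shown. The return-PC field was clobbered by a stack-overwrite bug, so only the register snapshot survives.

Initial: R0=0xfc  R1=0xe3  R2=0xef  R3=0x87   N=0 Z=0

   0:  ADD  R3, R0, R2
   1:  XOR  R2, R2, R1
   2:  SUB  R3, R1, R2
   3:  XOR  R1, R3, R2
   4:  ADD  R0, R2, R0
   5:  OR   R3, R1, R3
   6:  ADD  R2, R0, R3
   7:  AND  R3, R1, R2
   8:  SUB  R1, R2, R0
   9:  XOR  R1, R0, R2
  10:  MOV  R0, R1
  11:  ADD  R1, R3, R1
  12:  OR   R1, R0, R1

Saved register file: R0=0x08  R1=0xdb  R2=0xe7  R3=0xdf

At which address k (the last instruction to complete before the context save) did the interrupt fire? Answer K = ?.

after  0: R0=0xfc R1=0xe3 R2=0xef R3=0xeb  N=1 Z=0
after  1: R0=0xfc R1=0xe3 R2=0x0c R3=0xeb  N=0 Z=0
after  2: R0=0xfc R1=0xe3 R2=0x0c R3=0xd7  N=1 Z=0
after  3: R0=0xfc R1=0xdb R2=0x0c R3=0xd7  N=1 Z=0
after  4: R0=0x08 R1=0xdb R2=0x0c R3=0xd7  N=0 Z=0
after  5: R0=0x08 R1=0xdb R2=0x0c R3=0xdf  N=1 Z=0
after  6: R0=0x08 R1=0xdb R2=0xe7 R3=0xdf  N=1 Z=0
-- IRQ taken; context saved, return-PC = 7 --

K = 6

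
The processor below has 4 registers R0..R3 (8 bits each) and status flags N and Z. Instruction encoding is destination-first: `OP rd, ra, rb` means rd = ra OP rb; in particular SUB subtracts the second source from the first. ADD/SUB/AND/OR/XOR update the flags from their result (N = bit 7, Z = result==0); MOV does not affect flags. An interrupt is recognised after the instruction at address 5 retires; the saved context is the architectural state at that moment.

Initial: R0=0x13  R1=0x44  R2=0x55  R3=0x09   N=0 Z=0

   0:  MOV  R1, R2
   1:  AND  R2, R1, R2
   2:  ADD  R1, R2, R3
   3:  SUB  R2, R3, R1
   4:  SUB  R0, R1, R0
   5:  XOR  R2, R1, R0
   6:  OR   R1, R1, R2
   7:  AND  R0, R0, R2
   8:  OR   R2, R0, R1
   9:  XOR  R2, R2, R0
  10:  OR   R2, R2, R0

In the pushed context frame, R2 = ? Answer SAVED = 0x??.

SAVED = 0x15

after  0: R0=0x13 R1=0x55 R2=0x55 R3=0x09  N=0 Z=0
after  1: R0=0x13 R1=0x55 R2=0x55 R3=0x09  N=0 Z=0
after  2: R0=0x13 R1=0x5e R2=0x55 R3=0x09  N=0 Z=0
after  3: R0=0x13 R1=0x5e R2=0xab R3=0x09  N=1 Z=0
after  4: R0=0x4b R1=0x5e R2=0xab R3=0x09  N=0 Z=0
after  5: R0=0x4b R1=0x5e R2=0x15 R3=0x09  N=0 Z=0
-- IRQ taken; context saved, return-PC = 6 --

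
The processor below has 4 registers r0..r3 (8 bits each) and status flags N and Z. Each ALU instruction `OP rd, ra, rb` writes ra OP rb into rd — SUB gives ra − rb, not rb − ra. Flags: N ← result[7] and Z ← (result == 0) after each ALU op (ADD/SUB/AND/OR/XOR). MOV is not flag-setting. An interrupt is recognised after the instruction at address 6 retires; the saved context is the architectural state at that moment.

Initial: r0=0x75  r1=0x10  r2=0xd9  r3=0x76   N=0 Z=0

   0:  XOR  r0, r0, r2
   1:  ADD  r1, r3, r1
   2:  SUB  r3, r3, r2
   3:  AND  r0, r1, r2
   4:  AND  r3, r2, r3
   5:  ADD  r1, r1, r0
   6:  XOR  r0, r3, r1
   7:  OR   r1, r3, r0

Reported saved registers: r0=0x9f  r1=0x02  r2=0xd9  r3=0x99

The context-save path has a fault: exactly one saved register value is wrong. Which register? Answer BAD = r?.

after  0: r0=0xac r1=0x10 r2=0xd9 r3=0x76  N=1 Z=0
after  1: r0=0xac r1=0x86 r2=0xd9 r3=0x76  N=1 Z=0
after  2: r0=0xac r1=0x86 r2=0xd9 r3=0x9d  N=1 Z=0
after  3: r0=0x80 r1=0x86 r2=0xd9 r3=0x9d  N=1 Z=0
after  4: r0=0x80 r1=0x86 r2=0xd9 r3=0x99  N=1 Z=0
after  5: r0=0x80 r1=0x06 r2=0xd9 r3=0x99  N=0 Z=0
after  6: r0=0x9f r1=0x06 r2=0xd9 r3=0x99  N=1 Z=0
-- IRQ taken; context saved, return-PC = 7 --
mismatch: r1: reported 0x02 vs actual 0x06

BAD = r1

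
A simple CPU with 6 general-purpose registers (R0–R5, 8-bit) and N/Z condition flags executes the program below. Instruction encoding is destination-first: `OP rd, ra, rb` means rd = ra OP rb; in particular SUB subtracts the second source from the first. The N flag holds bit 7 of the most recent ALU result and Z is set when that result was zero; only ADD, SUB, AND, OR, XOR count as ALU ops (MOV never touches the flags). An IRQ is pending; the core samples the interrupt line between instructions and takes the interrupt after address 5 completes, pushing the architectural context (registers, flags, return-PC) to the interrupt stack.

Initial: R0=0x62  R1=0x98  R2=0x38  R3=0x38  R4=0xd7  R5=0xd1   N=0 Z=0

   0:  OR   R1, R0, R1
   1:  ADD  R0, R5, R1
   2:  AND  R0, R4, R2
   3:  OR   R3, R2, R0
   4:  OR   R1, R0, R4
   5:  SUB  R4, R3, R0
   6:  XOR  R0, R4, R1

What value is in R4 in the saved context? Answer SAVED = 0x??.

after  0: R0=0x62 R1=0xfa R2=0x38 R3=0x38 R4=0xd7 R5=0xd1  N=1 Z=0
after  1: R0=0xcb R1=0xfa R2=0x38 R3=0x38 R4=0xd7 R5=0xd1  N=1 Z=0
after  2: R0=0x10 R1=0xfa R2=0x38 R3=0x38 R4=0xd7 R5=0xd1  N=0 Z=0
after  3: R0=0x10 R1=0xfa R2=0x38 R3=0x38 R4=0xd7 R5=0xd1  N=0 Z=0
after  4: R0=0x10 R1=0xd7 R2=0x38 R3=0x38 R4=0xd7 R5=0xd1  N=1 Z=0
after  5: R0=0x10 R1=0xd7 R2=0x38 R3=0x38 R4=0x28 R5=0xd1  N=0 Z=0
-- IRQ taken; context saved, return-PC = 6 --

SAVED = 0x28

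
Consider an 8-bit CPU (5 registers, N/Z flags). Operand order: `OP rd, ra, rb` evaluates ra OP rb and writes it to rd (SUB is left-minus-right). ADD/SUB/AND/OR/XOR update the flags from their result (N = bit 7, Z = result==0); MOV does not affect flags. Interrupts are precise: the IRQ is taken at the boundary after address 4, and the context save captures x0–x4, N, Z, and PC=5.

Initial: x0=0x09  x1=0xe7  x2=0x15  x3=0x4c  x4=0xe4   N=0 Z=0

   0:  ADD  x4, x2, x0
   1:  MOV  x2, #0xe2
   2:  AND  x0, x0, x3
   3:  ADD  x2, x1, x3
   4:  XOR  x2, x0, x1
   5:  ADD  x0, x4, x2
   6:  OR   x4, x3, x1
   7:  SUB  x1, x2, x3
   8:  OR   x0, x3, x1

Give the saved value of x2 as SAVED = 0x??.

SAVED = 0xef

after  0: x0=0x09 x1=0xe7 x2=0x15 x3=0x4c x4=0x1e  N=0 Z=0
after  1: x0=0x09 x1=0xe7 x2=0xe2 x3=0x4c x4=0x1e  N=0 Z=0
after  2: x0=0x08 x1=0xe7 x2=0xe2 x3=0x4c x4=0x1e  N=0 Z=0
after  3: x0=0x08 x1=0xe7 x2=0x33 x3=0x4c x4=0x1e  N=0 Z=0
after  4: x0=0x08 x1=0xe7 x2=0xef x3=0x4c x4=0x1e  N=1 Z=0
-- IRQ taken; context saved, return-PC = 5 --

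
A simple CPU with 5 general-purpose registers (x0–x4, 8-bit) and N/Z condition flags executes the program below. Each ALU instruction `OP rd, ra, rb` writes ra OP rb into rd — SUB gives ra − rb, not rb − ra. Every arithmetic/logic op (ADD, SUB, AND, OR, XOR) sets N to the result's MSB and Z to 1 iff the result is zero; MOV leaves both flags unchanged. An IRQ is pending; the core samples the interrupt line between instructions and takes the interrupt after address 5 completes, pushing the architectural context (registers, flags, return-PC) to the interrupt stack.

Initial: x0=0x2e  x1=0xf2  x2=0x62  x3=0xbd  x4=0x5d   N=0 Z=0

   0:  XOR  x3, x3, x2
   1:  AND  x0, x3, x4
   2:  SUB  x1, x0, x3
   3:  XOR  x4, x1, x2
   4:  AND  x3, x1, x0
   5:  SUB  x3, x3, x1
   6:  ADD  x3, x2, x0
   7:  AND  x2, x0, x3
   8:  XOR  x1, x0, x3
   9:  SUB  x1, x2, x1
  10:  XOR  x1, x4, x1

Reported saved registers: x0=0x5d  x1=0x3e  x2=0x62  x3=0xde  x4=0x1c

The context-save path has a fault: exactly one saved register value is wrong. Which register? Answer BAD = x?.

after  0: x0=0x2e x1=0xf2 x2=0x62 x3=0xdf x4=0x5d  N=1 Z=0
after  1: x0=0x5d x1=0xf2 x2=0x62 x3=0xdf x4=0x5d  N=0 Z=0
after  2: x0=0x5d x1=0x7e x2=0x62 x3=0xdf x4=0x5d  N=0 Z=0
after  3: x0=0x5d x1=0x7e x2=0x62 x3=0xdf x4=0x1c  N=0 Z=0
after  4: x0=0x5d x1=0x7e x2=0x62 x3=0x5c x4=0x1c  N=0 Z=0
after  5: x0=0x5d x1=0x7e x2=0x62 x3=0xde x4=0x1c  N=1 Z=0
-- IRQ taken; context saved, return-PC = 6 --
mismatch: x1: reported 0x3e vs actual 0x7e

BAD = x1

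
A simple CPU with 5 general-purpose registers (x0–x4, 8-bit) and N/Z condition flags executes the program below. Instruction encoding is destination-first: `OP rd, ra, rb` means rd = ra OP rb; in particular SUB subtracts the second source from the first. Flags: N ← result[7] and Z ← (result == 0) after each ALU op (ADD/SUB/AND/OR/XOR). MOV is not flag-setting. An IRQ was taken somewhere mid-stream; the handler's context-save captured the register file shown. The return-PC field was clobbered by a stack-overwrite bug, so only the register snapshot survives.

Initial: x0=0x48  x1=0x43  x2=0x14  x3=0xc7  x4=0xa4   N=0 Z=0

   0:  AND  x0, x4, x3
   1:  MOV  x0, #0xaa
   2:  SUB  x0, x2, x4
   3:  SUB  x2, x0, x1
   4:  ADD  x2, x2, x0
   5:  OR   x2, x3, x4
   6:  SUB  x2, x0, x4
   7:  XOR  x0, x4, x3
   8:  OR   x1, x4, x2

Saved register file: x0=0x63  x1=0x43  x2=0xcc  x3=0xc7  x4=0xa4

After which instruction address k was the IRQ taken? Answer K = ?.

after  0: x0=0x84 x1=0x43 x2=0x14 x3=0xc7 x4=0xa4  N=1 Z=0
after  1: x0=0xaa x1=0x43 x2=0x14 x3=0xc7 x4=0xa4  N=1 Z=0
after  2: x0=0x70 x1=0x43 x2=0x14 x3=0xc7 x4=0xa4  N=0 Z=0
after  3: x0=0x70 x1=0x43 x2=0x2d x3=0xc7 x4=0xa4  N=0 Z=0
after  4: x0=0x70 x1=0x43 x2=0x9d x3=0xc7 x4=0xa4  N=1 Z=0
after  5: x0=0x70 x1=0x43 x2=0xe7 x3=0xc7 x4=0xa4  N=1 Z=0
after  6: x0=0x70 x1=0x43 x2=0xcc x3=0xc7 x4=0xa4  N=1 Z=0
after  7: x0=0x63 x1=0x43 x2=0xcc x3=0xc7 x4=0xa4  N=0 Z=0
-- IRQ taken; context saved, return-PC = 8 --

K = 7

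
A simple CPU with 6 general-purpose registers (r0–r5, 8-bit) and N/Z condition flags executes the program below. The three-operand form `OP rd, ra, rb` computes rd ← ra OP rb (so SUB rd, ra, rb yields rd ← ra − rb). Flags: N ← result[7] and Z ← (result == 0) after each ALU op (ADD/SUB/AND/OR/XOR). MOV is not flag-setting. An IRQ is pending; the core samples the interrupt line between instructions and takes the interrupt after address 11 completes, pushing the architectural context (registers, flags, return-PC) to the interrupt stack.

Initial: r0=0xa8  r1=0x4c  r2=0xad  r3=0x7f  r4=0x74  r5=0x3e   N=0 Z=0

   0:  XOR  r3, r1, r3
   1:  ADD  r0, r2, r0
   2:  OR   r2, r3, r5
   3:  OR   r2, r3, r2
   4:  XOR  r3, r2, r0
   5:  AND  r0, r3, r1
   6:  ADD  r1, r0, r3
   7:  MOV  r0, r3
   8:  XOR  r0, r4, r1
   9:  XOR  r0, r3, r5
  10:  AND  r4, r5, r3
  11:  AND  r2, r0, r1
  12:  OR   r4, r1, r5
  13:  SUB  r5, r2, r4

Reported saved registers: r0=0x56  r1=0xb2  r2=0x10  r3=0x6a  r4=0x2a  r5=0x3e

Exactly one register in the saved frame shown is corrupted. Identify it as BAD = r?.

after  0: r0=0xa8 r1=0x4c r2=0xad r3=0x33 r4=0x74 r5=0x3e  N=0 Z=0
after  1: r0=0x55 r1=0x4c r2=0xad r3=0x33 r4=0x74 r5=0x3e  N=0 Z=0
after  2: r0=0x55 r1=0x4c r2=0x3f r3=0x33 r4=0x74 r5=0x3e  N=0 Z=0
after  3: r0=0x55 r1=0x4c r2=0x3f r3=0x33 r4=0x74 r5=0x3e  N=0 Z=0
after  4: r0=0x55 r1=0x4c r2=0x3f r3=0x6a r4=0x74 r5=0x3e  N=0 Z=0
after  5: r0=0x48 r1=0x4c r2=0x3f r3=0x6a r4=0x74 r5=0x3e  N=0 Z=0
after  6: r0=0x48 r1=0xb2 r2=0x3f r3=0x6a r4=0x74 r5=0x3e  N=1 Z=0
after  7: r0=0x6a r1=0xb2 r2=0x3f r3=0x6a r4=0x74 r5=0x3e  N=1 Z=0
after  8: r0=0xc6 r1=0xb2 r2=0x3f r3=0x6a r4=0x74 r5=0x3e  N=1 Z=0
after  9: r0=0x54 r1=0xb2 r2=0x3f r3=0x6a r4=0x74 r5=0x3e  N=0 Z=0
after 10: r0=0x54 r1=0xb2 r2=0x3f r3=0x6a r4=0x2a r5=0x3e  N=0 Z=0
after 11: r0=0x54 r1=0xb2 r2=0x10 r3=0x6a r4=0x2a r5=0x3e  N=0 Z=0
-- IRQ taken; context saved, return-PC = 12 --
mismatch: r0: reported 0x56 vs actual 0x54

BAD = r0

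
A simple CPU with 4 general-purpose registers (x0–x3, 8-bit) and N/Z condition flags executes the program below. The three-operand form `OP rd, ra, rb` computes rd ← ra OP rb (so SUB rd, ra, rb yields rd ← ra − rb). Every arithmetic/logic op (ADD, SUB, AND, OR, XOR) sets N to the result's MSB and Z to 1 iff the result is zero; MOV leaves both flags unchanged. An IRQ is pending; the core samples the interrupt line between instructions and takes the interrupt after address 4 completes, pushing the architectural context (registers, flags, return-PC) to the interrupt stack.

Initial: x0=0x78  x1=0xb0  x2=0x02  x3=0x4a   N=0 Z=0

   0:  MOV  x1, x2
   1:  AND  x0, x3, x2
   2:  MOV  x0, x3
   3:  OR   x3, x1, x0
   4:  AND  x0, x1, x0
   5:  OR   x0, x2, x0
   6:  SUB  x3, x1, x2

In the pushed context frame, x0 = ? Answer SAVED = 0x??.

SAVED = 0x02

after  0: x0=0x78 x1=0x02 x2=0x02 x3=0x4a  N=0 Z=0
after  1: x0=0x02 x1=0x02 x2=0x02 x3=0x4a  N=0 Z=0
after  2: x0=0x4a x1=0x02 x2=0x02 x3=0x4a  N=0 Z=0
after  3: x0=0x4a x1=0x02 x2=0x02 x3=0x4a  N=0 Z=0
after  4: x0=0x02 x1=0x02 x2=0x02 x3=0x4a  N=0 Z=0
-- IRQ taken; context saved, return-PC = 5 --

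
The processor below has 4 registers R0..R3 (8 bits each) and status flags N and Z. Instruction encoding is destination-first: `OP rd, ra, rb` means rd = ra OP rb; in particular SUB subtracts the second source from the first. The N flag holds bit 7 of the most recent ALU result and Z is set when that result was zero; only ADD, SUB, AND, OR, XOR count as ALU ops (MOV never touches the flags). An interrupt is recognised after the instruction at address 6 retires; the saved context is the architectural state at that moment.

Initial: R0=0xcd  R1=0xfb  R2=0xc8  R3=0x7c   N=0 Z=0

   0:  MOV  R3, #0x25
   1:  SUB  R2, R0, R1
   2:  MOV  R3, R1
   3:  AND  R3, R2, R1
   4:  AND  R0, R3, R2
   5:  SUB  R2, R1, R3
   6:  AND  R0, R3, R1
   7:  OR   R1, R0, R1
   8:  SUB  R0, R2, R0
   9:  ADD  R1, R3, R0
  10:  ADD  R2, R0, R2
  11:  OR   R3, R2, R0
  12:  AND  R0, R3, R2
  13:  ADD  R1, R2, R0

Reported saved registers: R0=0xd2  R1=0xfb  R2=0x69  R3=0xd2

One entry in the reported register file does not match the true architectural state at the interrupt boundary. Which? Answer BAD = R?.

after  0: R0=0xcd R1=0xfb R2=0xc8 R3=0x25  N=0 Z=0
after  1: R0=0xcd R1=0xfb R2=0xd2 R3=0x25  N=1 Z=0
after  2: R0=0xcd R1=0xfb R2=0xd2 R3=0xfb  N=1 Z=0
after  3: R0=0xcd R1=0xfb R2=0xd2 R3=0xd2  N=1 Z=0
after  4: R0=0xd2 R1=0xfb R2=0xd2 R3=0xd2  N=1 Z=0
after  5: R0=0xd2 R1=0xfb R2=0x29 R3=0xd2  N=0 Z=0
after  6: R0=0xd2 R1=0xfb R2=0x29 R3=0xd2  N=1 Z=0
-- IRQ taken; context saved, return-PC = 7 --
mismatch: R2: reported 0x69 vs actual 0x29

BAD = R2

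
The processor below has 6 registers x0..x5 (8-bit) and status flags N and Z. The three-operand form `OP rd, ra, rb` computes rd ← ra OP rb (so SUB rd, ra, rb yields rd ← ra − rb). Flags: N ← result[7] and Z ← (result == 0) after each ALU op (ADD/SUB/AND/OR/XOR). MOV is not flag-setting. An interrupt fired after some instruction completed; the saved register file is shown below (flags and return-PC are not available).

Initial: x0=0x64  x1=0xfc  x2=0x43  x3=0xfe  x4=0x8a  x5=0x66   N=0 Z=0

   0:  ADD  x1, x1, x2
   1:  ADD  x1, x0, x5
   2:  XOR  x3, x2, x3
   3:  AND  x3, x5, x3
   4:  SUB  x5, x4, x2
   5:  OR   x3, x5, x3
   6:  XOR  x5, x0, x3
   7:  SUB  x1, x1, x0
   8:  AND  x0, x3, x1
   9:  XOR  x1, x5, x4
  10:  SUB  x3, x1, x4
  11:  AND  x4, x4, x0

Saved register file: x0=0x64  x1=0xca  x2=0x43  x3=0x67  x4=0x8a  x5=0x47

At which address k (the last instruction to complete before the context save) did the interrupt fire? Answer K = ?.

K = 5

after  0: x0=0x64 x1=0x3f x2=0x43 x3=0xfe x4=0x8a x5=0x66  N=0 Z=0
after  1: x0=0x64 x1=0xca x2=0x43 x3=0xfe x4=0x8a x5=0x66  N=1 Z=0
after  2: x0=0x64 x1=0xca x2=0x43 x3=0xbd x4=0x8a x5=0x66  N=1 Z=0
after  3: x0=0x64 x1=0xca x2=0x43 x3=0x24 x4=0x8a x5=0x66  N=0 Z=0
after  4: x0=0x64 x1=0xca x2=0x43 x3=0x24 x4=0x8a x5=0x47  N=0 Z=0
after  5: x0=0x64 x1=0xca x2=0x43 x3=0x67 x4=0x8a x5=0x47  N=0 Z=0
-- IRQ taken; context saved, return-PC = 6 --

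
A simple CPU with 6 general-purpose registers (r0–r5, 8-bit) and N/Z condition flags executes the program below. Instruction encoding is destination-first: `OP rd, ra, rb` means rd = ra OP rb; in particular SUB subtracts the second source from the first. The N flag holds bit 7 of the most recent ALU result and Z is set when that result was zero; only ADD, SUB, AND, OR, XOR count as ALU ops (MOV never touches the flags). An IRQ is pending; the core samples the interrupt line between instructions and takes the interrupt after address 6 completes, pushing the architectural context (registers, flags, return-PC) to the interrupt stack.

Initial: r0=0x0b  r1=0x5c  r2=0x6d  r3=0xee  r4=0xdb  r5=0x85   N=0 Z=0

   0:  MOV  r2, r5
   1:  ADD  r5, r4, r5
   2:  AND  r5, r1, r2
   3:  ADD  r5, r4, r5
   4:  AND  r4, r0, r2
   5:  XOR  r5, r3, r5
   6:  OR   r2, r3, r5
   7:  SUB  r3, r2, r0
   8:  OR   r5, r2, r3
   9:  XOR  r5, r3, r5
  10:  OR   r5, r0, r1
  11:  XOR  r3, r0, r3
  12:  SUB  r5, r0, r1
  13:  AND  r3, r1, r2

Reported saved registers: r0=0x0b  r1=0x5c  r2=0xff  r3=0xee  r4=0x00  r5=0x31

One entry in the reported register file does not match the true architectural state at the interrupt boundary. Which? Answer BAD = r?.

after  0: r0=0x0b r1=0x5c r2=0x85 r3=0xee r4=0xdb r5=0x85  N=0 Z=0
after  1: r0=0x0b r1=0x5c r2=0x85 r3=0xee r4=0xdb r5=0x60  N=0 Z=0
after  2: r0=0x0b r1=0x5c r2=0x85 r3=0xee r4=0xdb r5=0x04  N=0 Z=0
after  3: r0=0x0b r1=0x5c r2=0x85 r3=0xee r4=0xdb r5=0xdf  N=1 Z=0
after  4: r0=0x0b r1=0x5c r2=0x85 r3=0xee r4=0x01 r5=0xdf  N=0 Z=0
after  5: r0=0x0b r1=0x5c r2=0x85 r3=0xee r4=0x01 r5=0x31  N=0 Z=0
after  6: r0=0x0b r1=0x5c r2=0xff r3=0xee r4=0x01 r5=0x31  N=1 Z=0
-- IRQ taken; context saved, return-PC = 7 --
mismatch: r4: reported 0x00 vs actual 0x01

BAD = r4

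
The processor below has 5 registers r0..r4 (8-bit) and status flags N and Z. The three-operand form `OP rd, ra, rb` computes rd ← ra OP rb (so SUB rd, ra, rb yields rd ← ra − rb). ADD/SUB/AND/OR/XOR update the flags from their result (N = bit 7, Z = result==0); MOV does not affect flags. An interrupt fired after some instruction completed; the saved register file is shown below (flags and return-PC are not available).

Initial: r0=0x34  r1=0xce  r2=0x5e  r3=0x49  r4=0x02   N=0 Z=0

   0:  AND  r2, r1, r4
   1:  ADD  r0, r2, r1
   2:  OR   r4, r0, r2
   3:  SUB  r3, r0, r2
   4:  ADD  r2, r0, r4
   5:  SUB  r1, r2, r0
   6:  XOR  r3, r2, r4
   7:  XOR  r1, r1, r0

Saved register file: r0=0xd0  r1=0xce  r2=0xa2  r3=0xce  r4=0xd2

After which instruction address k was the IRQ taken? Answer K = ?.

K = 4

after  0: r0=0x34 r1=0xce r2=0x02 r3=0x49 r4=0x02  N=0 Z=0
after  1: r0=0xd0 r1=0xce r2=0x02 r3=0x49 r4=0x02  N=1 Z=0
after  2: r0=0xd0 r1=0xce r2=0x02 r3=0x49 r4=0xd2  N=1 Z=0
after  3: r0=0xd0 r1=0xce r2=0x02 r3=0xce r4=0xd2  N=1 Z=0
after  4: r0=0xd0 r1=0xce r2=0xa2 r3=0xce r4=0xd2  N=1 Z=0
-- IRQ taken; context saved, return-PC = 5 --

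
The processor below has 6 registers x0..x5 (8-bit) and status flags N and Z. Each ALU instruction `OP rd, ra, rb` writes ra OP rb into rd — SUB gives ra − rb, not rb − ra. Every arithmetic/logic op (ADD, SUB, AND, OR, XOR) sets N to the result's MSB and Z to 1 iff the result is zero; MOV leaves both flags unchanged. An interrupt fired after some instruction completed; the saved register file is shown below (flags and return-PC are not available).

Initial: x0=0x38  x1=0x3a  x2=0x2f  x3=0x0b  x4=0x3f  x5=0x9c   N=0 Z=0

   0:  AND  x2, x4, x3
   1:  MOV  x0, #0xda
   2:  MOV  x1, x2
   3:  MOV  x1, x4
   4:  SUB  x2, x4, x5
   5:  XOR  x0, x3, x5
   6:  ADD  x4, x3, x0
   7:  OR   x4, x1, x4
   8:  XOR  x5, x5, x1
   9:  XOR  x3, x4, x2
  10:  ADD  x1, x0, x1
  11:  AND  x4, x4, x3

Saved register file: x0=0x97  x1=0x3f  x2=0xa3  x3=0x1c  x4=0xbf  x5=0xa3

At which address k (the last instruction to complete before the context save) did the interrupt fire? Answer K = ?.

after  0: x0=0x38 x1=0x3a x2=0x0b x3=0x0b x4=0x3f x5=0x9c  N=0 Z=0
after  1: x0=0xda x1=0x3a x2=0x0b x3=0x0b x4=0x3f x5=0x9c  N=0 Z=0
after  2: x0=0xda x1=0x0b x2=0x0b x3=0x0b x4=0x3f x5=0x9c  N=0 Z=0
after  3: x0=0xda x1=0x3f x2=0x0b x3=0x0b x4=0x3f x5=0x9c  N=0 Z=0
after  4: x0=0xda x1=0x3f x2=0xa3 x3=0x0b x4=0x3f x5=0x9c  N=1 Z=0
after  5: x0=0x97 x1=0x3f x2=0xa3 x3=0x0b x4=0x3f x5=0x9c  N=1 Z=0
after  6: x0=0x97 x1=0x3f x2=0xa3 x3=0x0b x4=0xa2 x5=0x9c  N=1 Z=0
after  7: x0=0x97 x1=0x3f x2=0xa3 x3=0x0b x4=0xbf x5=0x9c  N=1 Z=0
after  8: x0=0x97 x1=0x3f x2=0xa3 x3=0x0b x4=0xbf x5=0xa3  N=1 Z=0
after  9: x0=0x97 x1=0x3f x2=0xa3 x3=0x1c x4=0xbf x5=0xa3  N=0 Z=0
-- IRQ taken; context saved, return-PC = 10 --

K = 9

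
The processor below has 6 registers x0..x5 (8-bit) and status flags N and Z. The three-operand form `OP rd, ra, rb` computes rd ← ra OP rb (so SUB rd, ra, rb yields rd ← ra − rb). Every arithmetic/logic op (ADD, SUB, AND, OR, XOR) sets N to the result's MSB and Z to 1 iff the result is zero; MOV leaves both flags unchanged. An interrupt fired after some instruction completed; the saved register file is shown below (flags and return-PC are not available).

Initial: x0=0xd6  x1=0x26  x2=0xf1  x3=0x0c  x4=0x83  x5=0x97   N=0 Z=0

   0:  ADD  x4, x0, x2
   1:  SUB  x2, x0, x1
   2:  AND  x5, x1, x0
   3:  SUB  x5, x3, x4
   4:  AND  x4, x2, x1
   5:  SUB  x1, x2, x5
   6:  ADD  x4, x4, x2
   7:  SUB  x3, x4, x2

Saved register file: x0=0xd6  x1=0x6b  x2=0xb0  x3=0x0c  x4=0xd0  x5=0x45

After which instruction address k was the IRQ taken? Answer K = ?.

K = 6

after  0: x0=0xd6 x1=0x26 x2=0xf1 x3=0x0c x4=0xc7 x5=0x97  N=1 Z=0
after  1: x0=0xd6 x1=0x26 x2=0xb0 x3=0x0c x4=0xc7 x5=0x97  N=1 Z=0
after  2: x0=0xd6 x1=0x26 x2=0xb0 x3=0x0c x4=0xc7 x5=0x06  N=0 Z=0
after  3: x0=0xd6 x1=0x26 x2=0xb0 x3=0x0c x4=0xc7 x5=0x45  N=0 Z=0
after  4: x0=0xd6 x1=0x26 x2=0xb0 x3=0x0c x4=0x20 x5=0x45  N=0 Z=0
after  5: x0=0xd6 x1=0x6b x2=0xb0 x3=0x0c x4=0x20 x5=0x45  N=0 Z=0
after  6: x0=0xd6 x1=0x6b x2=0xb0 x3=0x0c x4=0xd0 x5=0x45  N=1 Z=0
-- IRQ taken; context saved, return-PC = 7 --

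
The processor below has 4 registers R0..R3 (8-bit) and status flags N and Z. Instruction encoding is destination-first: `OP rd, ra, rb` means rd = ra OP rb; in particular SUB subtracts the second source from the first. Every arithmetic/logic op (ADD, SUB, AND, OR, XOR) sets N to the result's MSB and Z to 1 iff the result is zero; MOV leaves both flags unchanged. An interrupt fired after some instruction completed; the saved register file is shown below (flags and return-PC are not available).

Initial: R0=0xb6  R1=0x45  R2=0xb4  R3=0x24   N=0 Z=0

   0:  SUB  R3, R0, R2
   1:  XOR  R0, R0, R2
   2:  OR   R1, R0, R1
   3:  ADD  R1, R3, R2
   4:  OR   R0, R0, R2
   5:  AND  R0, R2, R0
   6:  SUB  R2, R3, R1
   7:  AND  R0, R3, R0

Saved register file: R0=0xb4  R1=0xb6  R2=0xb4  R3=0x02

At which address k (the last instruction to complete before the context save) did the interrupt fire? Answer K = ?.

K = 5

after  0: R0=0xb6 R1=0x45 R2=0xb4 R3=0x02  N=0 Z=0
after  1: R0=0x02 R1=0x45 R2=0xb4 R3=0x02  N=0 Z=0
after  2: R0=0x02 R1=0x47 R2=0xb4 R3=0x02  N=0 Z=0
after  3: R0=0x02 R1=0xb6 R2=0xb4 R3=0x02  N=1 Z=0
after  4: R0=0xb6 R1=0xb6 R2=0xb4 R3=0x02  N=1 Z=0
after  5: R0=0xb4 R1=0xb6 R2=0xb4 R3=0x02  N=1 Z=0
-- IRQ taken; context saved, return-PC = 6 --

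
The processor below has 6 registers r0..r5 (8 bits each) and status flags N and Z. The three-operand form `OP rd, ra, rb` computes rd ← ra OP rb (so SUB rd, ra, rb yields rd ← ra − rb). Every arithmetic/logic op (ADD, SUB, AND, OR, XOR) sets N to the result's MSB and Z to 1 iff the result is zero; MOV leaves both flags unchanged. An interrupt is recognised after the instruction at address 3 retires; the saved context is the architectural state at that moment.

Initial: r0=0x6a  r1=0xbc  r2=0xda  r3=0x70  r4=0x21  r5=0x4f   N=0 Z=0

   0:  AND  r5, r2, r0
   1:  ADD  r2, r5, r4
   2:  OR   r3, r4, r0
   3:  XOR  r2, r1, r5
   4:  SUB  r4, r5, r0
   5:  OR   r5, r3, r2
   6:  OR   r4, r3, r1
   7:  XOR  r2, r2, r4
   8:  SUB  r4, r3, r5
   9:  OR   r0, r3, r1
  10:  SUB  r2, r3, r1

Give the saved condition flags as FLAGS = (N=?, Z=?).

FLAGS = (N=1, Z=0)

after  0: r0=0x6a r1=0xbc r2=0xda r3=0x70 r4=0x21 r5=0x4a  N=0 Z=0
after  1: r0=0x6a r1=0xbc r2=0x6b r3=0x70 r4=0x21 r5=0x4a  N=0 Z=0
after  2: r0=0x6a r1=0xbc r2=0x6b r3=0x6b r4=0x21 r5=0x4a  N=0 Z=0
after  3: r0=0x6a r1=0xbc r2=0xf6 r3=0x6b r4=0x21 r5=0x4a  N=1 Z=0
-- IRQ taken; context saved, return-PC = 4 --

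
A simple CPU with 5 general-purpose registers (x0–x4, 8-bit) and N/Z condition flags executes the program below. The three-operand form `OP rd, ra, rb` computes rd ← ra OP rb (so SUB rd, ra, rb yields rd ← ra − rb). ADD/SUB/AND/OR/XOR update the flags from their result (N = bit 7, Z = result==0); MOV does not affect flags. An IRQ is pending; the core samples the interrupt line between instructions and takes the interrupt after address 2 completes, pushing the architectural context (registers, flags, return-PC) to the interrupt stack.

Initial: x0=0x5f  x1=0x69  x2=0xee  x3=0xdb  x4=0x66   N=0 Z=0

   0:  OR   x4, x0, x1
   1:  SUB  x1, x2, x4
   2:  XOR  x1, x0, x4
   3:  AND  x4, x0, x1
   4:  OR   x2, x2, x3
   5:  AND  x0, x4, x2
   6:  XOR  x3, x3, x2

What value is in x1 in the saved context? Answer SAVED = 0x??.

after  0: x0=0x5f x1=0x69 x2=0xee x3=0xdb x4=0x7f  N=0 Z=0
after  1: x0=0x5f x1=0x6f x2=0xee x3=0xdb x4=0x7f  N=0 Z=0
after  2: x0=0x5f x1=0x20 x2=0xee x3=0xdb x4=0x7f  N=0 Z=0
-- IRQ taken; context saved, return-PC = 3 --

SAVED = 0x20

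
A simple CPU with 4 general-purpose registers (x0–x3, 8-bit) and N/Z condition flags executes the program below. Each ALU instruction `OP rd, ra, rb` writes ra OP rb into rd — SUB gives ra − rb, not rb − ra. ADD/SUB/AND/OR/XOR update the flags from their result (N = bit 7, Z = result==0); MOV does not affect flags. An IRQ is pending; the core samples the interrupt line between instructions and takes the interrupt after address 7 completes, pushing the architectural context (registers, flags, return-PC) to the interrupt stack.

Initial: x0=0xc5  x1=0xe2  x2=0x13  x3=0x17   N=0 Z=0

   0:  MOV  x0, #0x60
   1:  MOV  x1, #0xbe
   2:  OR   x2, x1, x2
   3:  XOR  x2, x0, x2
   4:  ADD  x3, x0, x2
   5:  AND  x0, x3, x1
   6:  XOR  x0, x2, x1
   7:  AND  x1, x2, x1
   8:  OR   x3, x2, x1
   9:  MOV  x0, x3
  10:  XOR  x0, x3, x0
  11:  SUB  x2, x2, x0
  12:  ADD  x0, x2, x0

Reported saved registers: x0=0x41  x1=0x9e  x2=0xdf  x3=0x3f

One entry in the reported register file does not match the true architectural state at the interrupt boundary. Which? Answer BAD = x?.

after  0: x0=0x60 x1=0xe2 x2=0x13 x3=0x17  N=0 Z=0
after  1: x0=0x60 x1=0xbe x2=0x13 x3=0x17  N=0 Z=0
after  2: x0=0x60 x1=0xbe x2=0xbf x3=0x17  N=1 Z=0
after  3: x0=0x60 x1=0xbe x2=0xdf x3=0x17  N=1 Z=0
after  4: x0=0x60 x1=0xbe x2=0xdf x3=0x3f  N=0 Z=0
after  5: x0=0x3e x1=0xbe x2=0xdf x3=0x3f  N=0 Z=0
after  6: x0=0x61 x1=0xbe x2=0xdf x3=0x3f  N=0 Z=0
after  7: x0=0x61 x1=0x9e x2=0xdf x3=0x3f  N=1 Z=0
-- IRQ taken; context saved, return-PC = 8 --
mismatch: x0: reported 0x41 vs actual 0x61

BAD = x0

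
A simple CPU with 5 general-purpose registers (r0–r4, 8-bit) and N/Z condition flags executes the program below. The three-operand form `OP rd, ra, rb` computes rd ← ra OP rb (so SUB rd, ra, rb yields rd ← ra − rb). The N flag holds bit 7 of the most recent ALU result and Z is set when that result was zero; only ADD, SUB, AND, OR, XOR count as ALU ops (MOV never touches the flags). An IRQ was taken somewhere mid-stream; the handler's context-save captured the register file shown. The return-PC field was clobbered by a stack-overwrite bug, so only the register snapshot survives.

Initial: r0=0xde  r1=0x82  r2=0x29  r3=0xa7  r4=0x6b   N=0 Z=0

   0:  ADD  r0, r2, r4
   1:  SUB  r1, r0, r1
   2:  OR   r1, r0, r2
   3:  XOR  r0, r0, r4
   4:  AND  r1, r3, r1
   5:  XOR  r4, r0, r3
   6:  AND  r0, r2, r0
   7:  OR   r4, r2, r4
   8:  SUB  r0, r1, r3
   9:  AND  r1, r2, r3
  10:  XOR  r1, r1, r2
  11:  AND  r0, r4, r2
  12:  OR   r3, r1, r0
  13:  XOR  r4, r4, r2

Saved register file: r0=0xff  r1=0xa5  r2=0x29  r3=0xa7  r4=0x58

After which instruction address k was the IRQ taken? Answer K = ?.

K = 5

after  0: r0=0x94 r1=0x82 r2=0x29 r3=0xa7 r4=0x6b  N=1 Z=0
after  1: r0=0x94 r1=0x12 r2=0x29 r3=0xa7 r4=0x6b  N=0 Z=0
after  2: r0=0x94 r1=0xbd r2=0x29 r3=0xa7 r4=0x6b  N=1 Z=0
after  3: r0=0xff r1=0xbd r2=0x29 r3=0xa7 r4=0x6b  N=1 Z=0
after  4: r0=0xff r1=0xa5 r2=0x29 r3=0xa7 r4=0x6b  N=1 Z=0
after  5: r0=0xff r1=0xa5 r2=0x29 r3=0xa7 r4=0x58  N=0 Z=0
-- IRQ taken; context saved, return-PC = 6 --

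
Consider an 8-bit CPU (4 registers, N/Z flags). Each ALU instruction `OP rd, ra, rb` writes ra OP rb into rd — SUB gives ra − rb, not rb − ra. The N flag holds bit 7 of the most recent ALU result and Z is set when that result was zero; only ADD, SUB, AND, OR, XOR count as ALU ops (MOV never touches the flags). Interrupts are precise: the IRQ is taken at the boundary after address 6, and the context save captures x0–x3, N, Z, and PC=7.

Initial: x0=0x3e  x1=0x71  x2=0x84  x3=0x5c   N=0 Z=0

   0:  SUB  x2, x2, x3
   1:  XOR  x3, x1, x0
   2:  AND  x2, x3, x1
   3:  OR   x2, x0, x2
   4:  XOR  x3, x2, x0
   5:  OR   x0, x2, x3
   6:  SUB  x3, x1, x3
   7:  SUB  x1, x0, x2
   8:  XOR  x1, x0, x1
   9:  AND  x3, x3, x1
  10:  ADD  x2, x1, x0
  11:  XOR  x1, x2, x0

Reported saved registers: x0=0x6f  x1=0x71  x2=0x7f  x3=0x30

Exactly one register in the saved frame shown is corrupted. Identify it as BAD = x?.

after  0: x0=0x3e x1=0x71 x2=0x28 x3=0x5c  N=0 Z=0
after  1: x0=0x3e x1=0x71 x2=0x28 x3=0x4f  N=0 Z=0
after  2: x0=0x3e x1=0x71 x2=0x41 x3=0x4f  N=0 Z=0
after  3: x0=0x3e x1=0x71 x2=0x7f x3=0x4f  N=0 Z=0
after  4: x0=0x3e x1=0x71 x2=0x7f x3=0x41  N=0 Z=0
after  5: x0=0x7f x1=0x71 x2=0x7f x3=0x41  N=0 Z=0
after  6: x0=0x7f x1=0x71 x2=0x7f x3=0x30  N=0 Z=0
-- IRQ taken; context saved, return-PC = 7 --
mismatch: x0: reported 0x6f vs actual 0x7f

BAD = x0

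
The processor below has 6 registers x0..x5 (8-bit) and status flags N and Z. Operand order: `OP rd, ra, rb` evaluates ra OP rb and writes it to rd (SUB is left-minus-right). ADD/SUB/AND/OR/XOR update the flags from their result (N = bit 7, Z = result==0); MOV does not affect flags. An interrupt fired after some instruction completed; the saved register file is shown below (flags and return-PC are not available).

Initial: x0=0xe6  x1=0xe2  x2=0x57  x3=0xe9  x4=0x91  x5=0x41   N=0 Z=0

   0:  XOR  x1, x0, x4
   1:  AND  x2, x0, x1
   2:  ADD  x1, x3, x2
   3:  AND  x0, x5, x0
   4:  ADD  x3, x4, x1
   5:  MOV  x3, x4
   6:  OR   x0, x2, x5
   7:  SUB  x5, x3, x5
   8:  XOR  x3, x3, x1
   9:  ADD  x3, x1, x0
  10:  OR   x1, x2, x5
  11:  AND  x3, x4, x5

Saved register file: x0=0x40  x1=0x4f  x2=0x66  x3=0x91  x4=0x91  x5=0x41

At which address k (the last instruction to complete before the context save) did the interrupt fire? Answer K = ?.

K = 5

after  0: x0=0xe6 x1=0x77 x2=0x57 x3=0xe9 x4=0x91 x5=0x41  N=0 Z=0
after  1: x0=0xe6 x1=0x77 x2=0x66 x3=0xe9 x4=0x91 x5=0x41  N=0 Z=0
after  2: x0=0xe6 x1=0x4f x2=0x66 x3=0xe9 x4=0x91 x5=0x41  N=0 Z=0
after  3: x0=0x40 x1=0x4f x2=0x66 x3=0xe9 x4=0x91 x5=0x41  N=0 Z=0
after  4: x0=0x40 x1=0x4f x2=0x66 x3=0xe0 x4=0x91 x5=0x41  N=1 Z=0
after  5: x0=0x40 x1=0x4f x2=0x66 x3=0x91 x4=0x91 x5=0x41  N=1 Z=0
-- IRQ taken; context saved, return-PC = 6 --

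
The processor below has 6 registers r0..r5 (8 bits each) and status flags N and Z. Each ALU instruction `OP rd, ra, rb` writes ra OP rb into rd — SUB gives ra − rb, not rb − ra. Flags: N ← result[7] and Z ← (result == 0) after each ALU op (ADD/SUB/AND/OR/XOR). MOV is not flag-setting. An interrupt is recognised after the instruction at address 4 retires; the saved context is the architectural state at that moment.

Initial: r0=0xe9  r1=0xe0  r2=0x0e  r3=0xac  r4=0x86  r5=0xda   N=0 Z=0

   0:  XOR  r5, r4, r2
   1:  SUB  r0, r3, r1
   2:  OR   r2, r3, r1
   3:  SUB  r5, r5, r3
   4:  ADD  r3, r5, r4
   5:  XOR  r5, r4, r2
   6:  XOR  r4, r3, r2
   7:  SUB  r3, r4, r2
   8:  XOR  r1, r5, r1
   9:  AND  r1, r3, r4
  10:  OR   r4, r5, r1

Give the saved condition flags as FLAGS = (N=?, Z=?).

after  0: r0=0xe9 r1=0xe0 r2=0x0e r3=0xac r4=0x86 r5=0x88  N=1 Z=0
after  1: r0=0xcc r1=0xe0 r2=0x0e r3=0xac r4=0x86 r5=0x88  N=1 Z=0
after  2: r0=0xcc r1=0xe0 r2=0xec r3=0xac r4=0x86 r5=0x88  N=1 Z=0
after  3: r0=0xcc r1=0xe0 r2=0xec r3=0xac r4=0x86 r5=0xdc  N=1 Z=0
after  4: r0=0xcc r1=0xe0 r2=0xec r3=0x62 r4=0x86 r5=0xdc  N=0 Z=0
-- IRQ taken; context saved, return-PC = 5 --

FLAGS = (N=0, Z=0)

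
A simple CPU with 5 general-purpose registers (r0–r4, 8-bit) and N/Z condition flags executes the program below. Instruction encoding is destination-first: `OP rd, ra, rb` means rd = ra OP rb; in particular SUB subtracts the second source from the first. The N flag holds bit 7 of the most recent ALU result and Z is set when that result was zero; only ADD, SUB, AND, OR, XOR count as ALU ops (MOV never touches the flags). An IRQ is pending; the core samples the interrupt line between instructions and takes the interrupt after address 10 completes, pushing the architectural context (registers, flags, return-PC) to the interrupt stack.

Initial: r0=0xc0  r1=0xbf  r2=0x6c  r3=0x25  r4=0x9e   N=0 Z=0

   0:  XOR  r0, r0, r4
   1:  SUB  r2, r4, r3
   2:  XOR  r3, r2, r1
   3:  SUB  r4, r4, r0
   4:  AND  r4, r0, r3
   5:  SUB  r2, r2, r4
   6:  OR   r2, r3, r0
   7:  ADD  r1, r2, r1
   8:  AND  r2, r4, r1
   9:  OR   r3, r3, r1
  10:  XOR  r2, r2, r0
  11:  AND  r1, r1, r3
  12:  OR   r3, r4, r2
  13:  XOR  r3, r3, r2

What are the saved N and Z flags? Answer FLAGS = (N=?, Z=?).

FLAGS = (N=0, Z=0)

after  0: r0=0x5e r1=0xbf r2=0x6c r3=0x25 r4=0x9e  N=0 Z=0
after  1: r0=0x5e r1=0xbf r2=0x79 r3=0x25 r4=0x9e  N=0 Z=0
after  2: r0=0x5e r1=0xbf r2=0x79 r3=0xc6 r4=0x9e  N=1 Z=0
after  3: r0=0x5e r1=0xbf r2=0x79 r3=0xc6 r4=0x40  N=0 Z=0
after  4: r0=0x5e r1=0xbf r2=0x79 r3=0xc6 r4=0x46  N=0 Z=0
after  5: r0=0x5e r1=0xbf r2=0x33 r3=0xc6 r4=0x46  N=0 Z=0
after  6: r0=0x5e r1=0xbf r2=0xde r3=0xc6 r4=0x46  N=1 Z=0
after  7: r0=0x5e r1=0x9d r2=0xde r3=0xc6 r4=0x46  N=1 Z=0
after  8: r0=0x5e r1=0x9d r2=0x04 r3=0xc6 r4=0x46  N=0 Z=0
after  9: r0=0x5e r1=0x9d r2=0x04 r3=0xdf r4=0x46  N=1 Z=0
after 10: r0=0x5e r1=0x9d r2=0x5a r3=0xdf r4=0x46  N=0 Z=0
-- IRQ taken; context saved, return-PC = 11 --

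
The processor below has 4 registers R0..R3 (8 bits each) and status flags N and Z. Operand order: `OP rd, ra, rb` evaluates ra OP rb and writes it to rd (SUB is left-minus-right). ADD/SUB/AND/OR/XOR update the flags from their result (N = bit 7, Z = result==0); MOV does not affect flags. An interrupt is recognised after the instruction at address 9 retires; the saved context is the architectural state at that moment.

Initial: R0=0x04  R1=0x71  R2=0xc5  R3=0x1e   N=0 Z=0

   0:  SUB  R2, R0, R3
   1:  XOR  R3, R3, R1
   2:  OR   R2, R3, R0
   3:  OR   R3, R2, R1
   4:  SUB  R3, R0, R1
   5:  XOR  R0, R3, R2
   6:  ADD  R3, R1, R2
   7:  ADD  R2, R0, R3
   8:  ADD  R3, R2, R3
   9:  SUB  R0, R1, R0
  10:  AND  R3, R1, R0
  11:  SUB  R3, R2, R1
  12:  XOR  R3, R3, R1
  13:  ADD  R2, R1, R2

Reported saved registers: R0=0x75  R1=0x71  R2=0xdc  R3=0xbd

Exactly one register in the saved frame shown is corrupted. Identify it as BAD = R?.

after  0: R0=0x04 R1=0x71 R2=0xe6 R3=0x1e  N=1 Z=0
after  1: R0=0x04 R1=0x71 R2=0xe6 R3=0x6f  N=0 Z=0
after  2: R0=0x04 R1=0x71 R2=0x6f R3=0x6f  N=0 Z=0
after  3: R0=0x04 R1=0x71 R2=0x6f R3=0x7f  N=0 Z=0
after  4: R0=0x04 R1=0x71 R2=0x6f R3=0x93  N=1 Z=0
after  5: R0=0xfc R1=0x71 R2=0x6f R3=0x93  N=1 Z=0
after  6: R0=0xfc R1=0x71 R2=0x6f R3=0xe0  N=1 Z=0
after  7: R0=0xfc R1=0x71 R2=0xdc R3=0xe0  N=1 Z=0
after  8: R0=0xfc R1=0x71 R2=0xdc R3=0xbc  N=1 Z=0
after  9: R0=0x75 R1=0x71 R2=0xdc R3=0xbc  N=0 Z=0
-- IRQ taken; context saved, return-PC = 10 --
mismatch: R3: reported 0xbd vs actual 0xbc

BAD = R3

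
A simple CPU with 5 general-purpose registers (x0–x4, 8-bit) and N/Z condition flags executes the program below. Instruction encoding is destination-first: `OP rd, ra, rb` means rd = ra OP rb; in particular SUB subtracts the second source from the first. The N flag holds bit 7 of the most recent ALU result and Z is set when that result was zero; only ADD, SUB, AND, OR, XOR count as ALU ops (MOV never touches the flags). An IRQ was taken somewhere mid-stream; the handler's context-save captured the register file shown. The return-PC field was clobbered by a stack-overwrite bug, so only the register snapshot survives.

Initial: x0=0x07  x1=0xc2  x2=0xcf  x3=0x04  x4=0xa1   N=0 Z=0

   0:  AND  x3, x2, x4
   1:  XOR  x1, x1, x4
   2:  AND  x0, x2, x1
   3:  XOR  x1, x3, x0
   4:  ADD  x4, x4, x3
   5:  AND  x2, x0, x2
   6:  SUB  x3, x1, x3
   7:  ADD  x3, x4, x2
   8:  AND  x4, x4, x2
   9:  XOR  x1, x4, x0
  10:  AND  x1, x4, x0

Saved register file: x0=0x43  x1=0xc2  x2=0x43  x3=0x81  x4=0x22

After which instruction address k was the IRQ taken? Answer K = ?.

after  0: x0=0x07 x1=0xc2 x2=0xcf x3=0x81 x4=0xa1  N=1 Z=0
after  1: x0=0x07 x1=0x63 x2=0xcf x3=0x81 x4=0xa1  N=0 Z=0
after  2: x0=0x43 x1=0x63 x2=0xcf x3=0x81 x4=0xa1  N=0 Z=0
after  3: x0=0x43 x1=0xc2 x2=0xcf x3=0x81 x4=0xa1  N=1 Z=0
after  4: x0=0x43 x1=0xc2 x2=0xcf x3=0x81 x4=0x22  N=0 Z=0
after  5: x0=0x43 x1=0xc2 x2=0x43 x3=0x81 x4=0x22  N=0 Z=0
-- IRQ taken; context saved, return-PC = 6 --

K = 5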